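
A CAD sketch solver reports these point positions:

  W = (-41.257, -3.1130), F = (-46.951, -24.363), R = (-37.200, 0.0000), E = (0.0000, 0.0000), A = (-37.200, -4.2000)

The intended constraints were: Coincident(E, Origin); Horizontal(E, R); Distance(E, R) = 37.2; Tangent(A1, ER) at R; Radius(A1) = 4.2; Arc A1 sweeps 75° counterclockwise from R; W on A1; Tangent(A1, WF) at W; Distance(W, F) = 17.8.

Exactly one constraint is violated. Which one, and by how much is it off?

Distance(W, F) = 17.8 — off by 4.20.

E = (0.00, 0.00) ✓; E.y = 0.00, R.y = 0.00 ✓; |ER| = 37.20 ✓; ∠(AR, RE) = 90.00° ✓; |AR| = 4.200 ✓; bearing(A→W) − bearing(A→R) = 75.00° ✓; |AW| = 4.200 ✓; ∠(AW, WF) = 90.00° ✓; |WF| = 22.00 ✗.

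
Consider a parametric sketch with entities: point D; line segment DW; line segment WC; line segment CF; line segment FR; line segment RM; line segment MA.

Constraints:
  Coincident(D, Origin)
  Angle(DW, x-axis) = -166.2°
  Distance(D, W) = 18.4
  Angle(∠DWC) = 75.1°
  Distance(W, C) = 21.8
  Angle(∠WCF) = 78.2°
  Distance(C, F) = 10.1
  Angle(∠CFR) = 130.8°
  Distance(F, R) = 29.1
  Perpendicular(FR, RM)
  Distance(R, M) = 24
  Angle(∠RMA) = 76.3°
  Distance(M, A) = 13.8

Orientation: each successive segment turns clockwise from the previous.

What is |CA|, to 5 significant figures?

25.849

D is at the origin; DW runs at -166.2° with length 18.4, so W = (-17.869, -4.3890). ∠DWC = 75.1° gives WC at 88.900° from the x-axis; with |WC| = 21.8, C = (-17.450, 17.407). ∠WCF = 78.2° gives CF at -12.900° from the x-axis; with |CF| = 10.1, F = (-7.6053, 15.152). ∠CFR = 130.8° gives FR at -62.100° from the x-axis; with |FR| = 29.1, R = (6.0115, -10.565). FR is perpendicular to RM, so RM runs at -152.10°; with |RM| = 24.0, M = (-15.199, -21.796). ∠RMA = 76.3° gives MA at 104.20° from the x-axis; with |MA| = 13.8, A = (-18.584, -8.4174). Then |CA| = |A − C| = 25.849.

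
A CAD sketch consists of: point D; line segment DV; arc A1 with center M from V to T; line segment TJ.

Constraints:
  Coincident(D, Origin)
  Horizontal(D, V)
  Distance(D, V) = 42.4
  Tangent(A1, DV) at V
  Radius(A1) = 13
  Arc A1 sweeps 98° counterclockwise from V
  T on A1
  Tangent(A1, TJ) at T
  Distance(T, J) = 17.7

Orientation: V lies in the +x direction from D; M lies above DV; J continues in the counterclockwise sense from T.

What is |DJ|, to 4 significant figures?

61.92

On A1, V sits at bearing -90° from M; a 98° counterclockwise sweep puts T at bearing 8°, so T = M + 13.0·(cos 8°, sin 8°) = (55.27, 14.81). The tangent condition forces MT to be normal to TJ, so TJ runs along (−sin 8°, cos 8°); with |TJ| = 17.7, J = (52.81, 32.34). Then |DJ| = |J − D| = 61.92.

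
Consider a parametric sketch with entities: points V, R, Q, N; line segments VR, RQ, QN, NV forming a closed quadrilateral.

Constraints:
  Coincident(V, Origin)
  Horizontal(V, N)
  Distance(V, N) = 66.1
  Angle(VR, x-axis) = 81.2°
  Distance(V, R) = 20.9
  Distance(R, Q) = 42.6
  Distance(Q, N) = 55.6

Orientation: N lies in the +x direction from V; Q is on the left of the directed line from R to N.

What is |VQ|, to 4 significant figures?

59.65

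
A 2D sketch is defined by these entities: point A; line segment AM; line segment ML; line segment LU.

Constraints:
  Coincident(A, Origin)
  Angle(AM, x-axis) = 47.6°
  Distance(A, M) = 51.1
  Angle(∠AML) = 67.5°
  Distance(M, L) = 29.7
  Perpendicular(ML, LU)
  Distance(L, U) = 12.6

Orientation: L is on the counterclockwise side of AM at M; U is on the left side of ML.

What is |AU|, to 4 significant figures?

36.07

A is at the origin; AM runs at 47.6° with length 51.1, so M = 51.1·(cos 47.6°, sin 47.6°) = (34.46, 37.74). ∠AML = 67.5°, so ML runs at 47.6° + (180° − 67.5°) = 160.1° from the x-axis; with |ML| = 29.7, L = M + 29.7·(cos 160.1°, sin 160.1°) = (6.530, 47.84). ML ⟂ LU; with |LU| = 12.6 on the left of ML, U = L + 12.6·(-0.3404, -0.9403) = (2.242, 36.00). Then |AU| = |U − A| = 36.07.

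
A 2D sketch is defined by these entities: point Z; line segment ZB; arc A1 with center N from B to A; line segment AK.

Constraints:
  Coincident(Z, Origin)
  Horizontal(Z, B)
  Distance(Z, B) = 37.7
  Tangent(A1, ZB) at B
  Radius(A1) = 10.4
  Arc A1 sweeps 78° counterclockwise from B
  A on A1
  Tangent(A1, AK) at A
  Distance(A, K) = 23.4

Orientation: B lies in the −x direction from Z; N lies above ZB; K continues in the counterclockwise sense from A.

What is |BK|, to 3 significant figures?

34.6

Z is at the origin; Z and B share the same y with |ZB| = 37.7 and B on the −x side, so B = (-37.7, 0.00). The tangent condition forces NB to be normal to ZB, so N = B + (0, 10.4) = (-37.7, 10.4). On A1, B sits at bearing -90° from N; a 78° counterclockwise sweep puts A at bearing -12°, so A = N + 10.4·(cos -12°, sin -12°) = (-27.5, 8.24). A1 meets AK tangentially, so NA is at right angles to AK, so AK runs along (−sin -12°, cos -12°); with |AK| = 23.4, K = (-22.7, 31.1). Then |BK| = |K − B| = 34.6.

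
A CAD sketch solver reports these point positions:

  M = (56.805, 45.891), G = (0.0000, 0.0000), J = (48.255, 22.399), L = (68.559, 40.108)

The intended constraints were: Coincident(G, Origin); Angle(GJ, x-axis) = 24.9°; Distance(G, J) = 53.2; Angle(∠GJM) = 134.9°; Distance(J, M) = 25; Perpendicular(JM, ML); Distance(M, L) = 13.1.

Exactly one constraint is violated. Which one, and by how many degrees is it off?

Perpendicular(JM, ML) — off by 6.20°.

G = (0.00, 0.00) ✓; GJ at 24.90° ✓; |GJ| = 53.20 ✓; ∠GJM = 134.9° ✓; |JM| = 25.00 ✓; ∠(JM, ML) = 96.20° ✗; |ML| = 13.10 ✓.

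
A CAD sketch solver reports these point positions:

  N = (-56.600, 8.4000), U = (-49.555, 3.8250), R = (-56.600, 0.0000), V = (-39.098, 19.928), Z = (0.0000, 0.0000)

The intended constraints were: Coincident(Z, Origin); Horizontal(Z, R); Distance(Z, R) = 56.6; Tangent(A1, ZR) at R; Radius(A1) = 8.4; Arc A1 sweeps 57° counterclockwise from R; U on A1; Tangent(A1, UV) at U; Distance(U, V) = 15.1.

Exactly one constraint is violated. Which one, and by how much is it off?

Distance(U, V) = 15.1 — off by 4.10.

Z = (0.00, 0.00) ✓; Z.y = 0.00, R.y = 0.00 ✓; |ZR| = 56.60 ✓; ∠(NR, RZ) = 90.00° ✓; |NR| = 8.400 ✓; bearing(N→U) − bearing(N→R) = 57.00° ✓; |NU| = 8.400 ✓; ∠(NU, UV) = 90.00° ✓; |UV| = 19.20 ✗.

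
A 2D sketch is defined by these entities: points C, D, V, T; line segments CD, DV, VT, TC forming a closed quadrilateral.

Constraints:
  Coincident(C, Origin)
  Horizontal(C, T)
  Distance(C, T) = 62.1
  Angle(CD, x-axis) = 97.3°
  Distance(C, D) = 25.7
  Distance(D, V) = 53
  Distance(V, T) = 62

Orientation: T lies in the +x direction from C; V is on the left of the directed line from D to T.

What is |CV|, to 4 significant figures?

69.47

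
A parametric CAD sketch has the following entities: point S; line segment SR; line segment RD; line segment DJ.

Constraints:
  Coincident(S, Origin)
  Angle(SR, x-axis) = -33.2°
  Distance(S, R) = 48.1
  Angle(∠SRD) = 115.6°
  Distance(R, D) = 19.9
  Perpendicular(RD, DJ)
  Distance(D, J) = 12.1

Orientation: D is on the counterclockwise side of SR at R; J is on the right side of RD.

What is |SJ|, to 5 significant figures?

68.796

S is at the origin; SR runs at -33.2° with length 48.1, so R = 48.1·(cos -33.2°, sin -33.2°) = (40.248, -26.338). ∠SRD = 115.6°, so RD runs at -33.2° + (180° − 115.6°) = 31.200° from the x-axis; with |RD| = 19.9, D = R + 19.9·(cos 31.200°, sin 31.200°) = (57.270, -16.029). RD is perpendicular to DJ; with |DJ| = 12.1 on the right of RD, J = D + 12.1·(0.51803, -0.85536) = (63.538, -26.379). Then |SJ| = |J − S| = 68.796.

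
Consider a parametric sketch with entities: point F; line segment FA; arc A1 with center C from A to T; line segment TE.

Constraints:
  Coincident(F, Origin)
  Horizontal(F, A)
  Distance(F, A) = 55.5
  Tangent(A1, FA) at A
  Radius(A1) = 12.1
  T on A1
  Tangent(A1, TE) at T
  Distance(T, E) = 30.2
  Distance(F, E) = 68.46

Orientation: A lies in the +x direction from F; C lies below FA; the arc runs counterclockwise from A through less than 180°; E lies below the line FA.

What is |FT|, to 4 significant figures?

46.48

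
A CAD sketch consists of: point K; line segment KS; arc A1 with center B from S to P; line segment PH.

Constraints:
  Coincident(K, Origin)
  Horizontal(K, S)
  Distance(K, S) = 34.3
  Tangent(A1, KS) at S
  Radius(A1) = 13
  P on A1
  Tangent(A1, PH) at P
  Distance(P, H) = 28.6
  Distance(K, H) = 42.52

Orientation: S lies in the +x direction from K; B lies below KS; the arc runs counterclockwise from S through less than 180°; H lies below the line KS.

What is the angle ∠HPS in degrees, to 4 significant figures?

139.7°

Checks: K.y = 0.00, S.y = 0.00 ✓; |BP| = 13.00 ✓; ∠(BP, PH) = 90.00° ✓; |PH| = 28.60 ✓; |KH| = 42.52 ✓.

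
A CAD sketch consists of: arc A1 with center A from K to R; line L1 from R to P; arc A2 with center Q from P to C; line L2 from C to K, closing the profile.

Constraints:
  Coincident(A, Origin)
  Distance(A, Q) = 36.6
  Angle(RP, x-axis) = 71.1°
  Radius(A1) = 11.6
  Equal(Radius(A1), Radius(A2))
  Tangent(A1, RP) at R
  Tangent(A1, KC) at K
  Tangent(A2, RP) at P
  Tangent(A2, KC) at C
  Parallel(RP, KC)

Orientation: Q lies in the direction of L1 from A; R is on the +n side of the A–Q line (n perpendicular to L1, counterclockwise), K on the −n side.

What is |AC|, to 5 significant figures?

38.394

The slot axis is L1's direction at 71.1°, so u = (cos 71.1°, sin 71.1°) = (0.32392, 0.94609) and n = (−sin 71.1°, cos 71.1°) = (-0.94609, 0.32392). A is at the origin and Q lies 36.6 along u from A, so Q = 36.6·u = (11.855, 34.627). Tangency of A1 to both parallel lines with radius 11.6 puts R and K at A ± 11.6·n: R = (-10.975, 3.7574), K = (10.975, -3.7574). Equal radii place P and C the same way about Q: P = Q + 11.6·n = (0.88079, 38.384), C = Q − 11.6·n = (22.830, 30.869). Then |AC| = |C − A| = 38.394.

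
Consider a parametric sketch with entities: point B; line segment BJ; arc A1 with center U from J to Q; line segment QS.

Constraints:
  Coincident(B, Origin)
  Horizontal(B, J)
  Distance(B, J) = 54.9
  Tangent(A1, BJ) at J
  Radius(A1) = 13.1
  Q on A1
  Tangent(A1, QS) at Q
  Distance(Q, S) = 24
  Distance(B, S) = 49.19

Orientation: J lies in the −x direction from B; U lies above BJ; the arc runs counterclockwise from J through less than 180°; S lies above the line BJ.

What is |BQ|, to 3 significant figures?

43.3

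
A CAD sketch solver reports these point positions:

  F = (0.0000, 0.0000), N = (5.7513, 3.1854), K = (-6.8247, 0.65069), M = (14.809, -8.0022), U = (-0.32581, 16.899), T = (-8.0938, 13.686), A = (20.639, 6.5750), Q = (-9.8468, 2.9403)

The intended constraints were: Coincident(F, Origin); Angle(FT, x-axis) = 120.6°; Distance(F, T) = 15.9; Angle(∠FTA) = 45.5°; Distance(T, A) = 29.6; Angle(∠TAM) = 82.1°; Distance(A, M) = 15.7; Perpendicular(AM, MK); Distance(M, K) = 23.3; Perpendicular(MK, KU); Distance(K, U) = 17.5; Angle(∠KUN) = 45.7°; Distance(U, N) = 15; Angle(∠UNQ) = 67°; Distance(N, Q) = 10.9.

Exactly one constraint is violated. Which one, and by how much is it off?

Distance(N, Q) = 10.9 — off by 4.70.

F = (0.00, 0.00) ✓; FT at 120.6° ✓; |FT| = 15.90 ✓; ∠FTA = 45.50° ✓; |TA| = 29.60 ✓; ∠TAM = 82.10° ✓; |AM| = 15.70 ✓; ∠(AM, MK) = 90.00° ✓; |MK| = 23.30 ✓; ∠(MK, KU) = 90.00° ✓; |KU| = 17.50 ✓; ∠KUN = 45.70° ✓; |UN| = 15.00 ✓; ∠UNQ = 67.00° ✓; |NQ| = 15.60 ✗.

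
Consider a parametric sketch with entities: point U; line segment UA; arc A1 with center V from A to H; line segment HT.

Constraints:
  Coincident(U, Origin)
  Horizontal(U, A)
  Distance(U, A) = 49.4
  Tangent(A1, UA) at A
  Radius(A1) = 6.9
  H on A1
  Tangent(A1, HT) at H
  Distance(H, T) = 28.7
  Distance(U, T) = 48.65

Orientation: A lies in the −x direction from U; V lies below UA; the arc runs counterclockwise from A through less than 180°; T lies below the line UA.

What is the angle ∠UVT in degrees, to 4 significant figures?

70.30°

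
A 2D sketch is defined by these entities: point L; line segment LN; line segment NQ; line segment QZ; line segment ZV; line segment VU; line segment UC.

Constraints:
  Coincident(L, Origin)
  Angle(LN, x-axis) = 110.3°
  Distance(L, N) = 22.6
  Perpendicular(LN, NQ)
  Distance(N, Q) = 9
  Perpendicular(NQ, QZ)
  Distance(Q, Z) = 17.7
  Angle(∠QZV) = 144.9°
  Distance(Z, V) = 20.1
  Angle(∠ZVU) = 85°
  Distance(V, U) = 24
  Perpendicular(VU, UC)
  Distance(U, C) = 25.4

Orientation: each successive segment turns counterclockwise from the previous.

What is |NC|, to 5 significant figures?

4.6152

∠ZVU = 85.0° gives VU at 60.400° from the x-axis; with |VU| = 24.0, U = (18.259, 10.927). VU ⟂ UC, so UC runs at 150.40°; with |UC| = 25.4, C = (-3.8265, 23.474). Then |NC| = |C − N| = 4.6152.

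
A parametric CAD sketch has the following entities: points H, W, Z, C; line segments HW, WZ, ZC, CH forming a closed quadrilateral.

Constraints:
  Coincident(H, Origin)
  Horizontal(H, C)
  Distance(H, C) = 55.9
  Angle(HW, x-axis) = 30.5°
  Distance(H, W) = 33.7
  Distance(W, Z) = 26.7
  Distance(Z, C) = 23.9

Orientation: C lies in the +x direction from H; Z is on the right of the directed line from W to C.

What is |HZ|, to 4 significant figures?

35.05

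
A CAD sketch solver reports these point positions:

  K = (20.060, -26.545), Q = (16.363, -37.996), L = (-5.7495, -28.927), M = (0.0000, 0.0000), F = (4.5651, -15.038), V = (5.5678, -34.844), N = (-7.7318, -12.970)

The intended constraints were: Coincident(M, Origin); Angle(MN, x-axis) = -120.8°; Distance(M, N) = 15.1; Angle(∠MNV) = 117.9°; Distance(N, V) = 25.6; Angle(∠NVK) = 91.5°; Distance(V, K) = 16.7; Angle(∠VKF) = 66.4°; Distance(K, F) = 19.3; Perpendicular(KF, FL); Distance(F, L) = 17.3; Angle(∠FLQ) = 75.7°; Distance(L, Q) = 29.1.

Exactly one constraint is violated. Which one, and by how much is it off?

Distance(L, Q) = 29.1 — off by 5.20.

M = (0.00, 0.00) ✓; MN at -120.8° ✓; |MN| = 15.10 ✓; ∠MNV = 117.9° ✓; |NV| = 25.60 ✓; ∠NVK = 91.50° ✓; |VK| = 16.70 ✓; ∠VKF = 66.40° ✓; |KF| = 19.30 ✓; ∠(KF, FL) = 90.00° ✓; |FL| = 17.30 ✓; ∠FLQ = 75.70° ✓; |LQ| = 23.90 ✗.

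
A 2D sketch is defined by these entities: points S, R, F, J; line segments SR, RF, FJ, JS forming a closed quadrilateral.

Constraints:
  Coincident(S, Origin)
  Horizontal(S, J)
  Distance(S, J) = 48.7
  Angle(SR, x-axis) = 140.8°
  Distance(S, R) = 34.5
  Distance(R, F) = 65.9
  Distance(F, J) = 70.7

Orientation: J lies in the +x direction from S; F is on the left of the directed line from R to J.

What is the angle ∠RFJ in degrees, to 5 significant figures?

70.077°

Checks: |RF| = 65.90 ✓; |FJ| = 70.70 ✓.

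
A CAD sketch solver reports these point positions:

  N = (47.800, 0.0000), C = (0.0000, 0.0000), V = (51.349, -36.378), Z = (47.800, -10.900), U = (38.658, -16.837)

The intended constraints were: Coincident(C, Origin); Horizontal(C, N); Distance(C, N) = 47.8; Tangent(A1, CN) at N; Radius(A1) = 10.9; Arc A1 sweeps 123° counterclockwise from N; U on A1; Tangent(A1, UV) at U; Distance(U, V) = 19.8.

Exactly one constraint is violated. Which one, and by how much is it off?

Distance(U, V) = 19.8 — off by 3.50.

C = (0.00, 0.00) ✓; C.y = 0.00, N.y = 0.00 ✓; |CN| = 47.80 ✓; ∠(ZN, NC) = 90.00° ✓; |ZN| = 10.90 ✓; bearing(Z→U) − bearing(Z→N) = 123.0° ✓; |ZU| = 10.90 ✓; ∠(ZU, UV) = 90.00° ✓; |UV| = 23.30 ✗.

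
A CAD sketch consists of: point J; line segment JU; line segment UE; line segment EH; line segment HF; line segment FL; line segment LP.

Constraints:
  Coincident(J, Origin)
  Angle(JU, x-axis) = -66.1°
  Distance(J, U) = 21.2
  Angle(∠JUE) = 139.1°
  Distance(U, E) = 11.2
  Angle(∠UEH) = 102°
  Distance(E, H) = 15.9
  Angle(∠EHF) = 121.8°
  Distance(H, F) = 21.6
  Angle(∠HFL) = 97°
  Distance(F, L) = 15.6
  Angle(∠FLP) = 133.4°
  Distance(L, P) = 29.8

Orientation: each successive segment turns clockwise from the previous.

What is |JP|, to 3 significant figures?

23.0

∠HFL = 97.0° gives FL at 33.8° from the x-axis; with |FL| = 15.6, L = (-7.30, -0.749). ∠FLP = 133.4° gives LP at -12.8° from the x-axis; with |LP| = 29.8, P = (21.8, -7.35). Then |JP| = |P − J| = 23.0.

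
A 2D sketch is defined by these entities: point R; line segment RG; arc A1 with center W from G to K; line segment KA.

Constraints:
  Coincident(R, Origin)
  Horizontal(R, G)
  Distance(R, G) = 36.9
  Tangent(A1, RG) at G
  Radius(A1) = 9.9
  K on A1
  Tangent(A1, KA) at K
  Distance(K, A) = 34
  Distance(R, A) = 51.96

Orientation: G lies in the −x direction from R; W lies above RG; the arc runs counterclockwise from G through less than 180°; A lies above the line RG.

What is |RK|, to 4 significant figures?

28.81

R is at the origin; R and G share the same y with |RG| = 36.9 and G on the −x side, so G = (-36.90, 0.000). Tangency of A1 to RG means the radius WG is perpendicular to RG, so W = G + (0, 9.9) = (-36.90, 9.900). Since WK ⟂ KA (tangency), |WA| = √(9.9² + 34.0²) = 35.41 regardless of where K sits on A1. So A lies on both circle(R, 51.96) and circle(W, 35.41); the above-RG intersection is A = (-27.55, 44.06). K is the foot of the tangent from A: K = (-27.00, 10.06).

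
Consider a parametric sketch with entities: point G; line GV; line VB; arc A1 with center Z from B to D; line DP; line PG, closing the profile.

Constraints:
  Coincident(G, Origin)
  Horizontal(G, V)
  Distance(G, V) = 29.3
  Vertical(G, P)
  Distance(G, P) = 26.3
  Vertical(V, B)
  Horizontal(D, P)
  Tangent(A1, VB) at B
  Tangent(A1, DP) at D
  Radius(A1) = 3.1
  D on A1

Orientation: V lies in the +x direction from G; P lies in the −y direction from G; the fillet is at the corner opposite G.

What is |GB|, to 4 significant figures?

37.37

G is at the origin; GV is horizontal with |GV| = 29.3 and V on the +x side, so V = (29.30, 0.000). GP is vertical with |GP| = 26.3 and P on the −y side, so P = (0.000, -26.30). The virtual corner opposite G is at (29.30, -26.30). A1 meets VB tangentially, so ZB is at right angles to VB and the tangent condition forces ZD to be normal to DP, with radius 3.1, so the center Z sits 3.1 in from both sides at Z = (26.20, -23.20). That places the tangent points at B = (29.30, -23.20) on VB and D = (26.20, -26.30) on DP. Then |GB| = |B − G| = 37.37.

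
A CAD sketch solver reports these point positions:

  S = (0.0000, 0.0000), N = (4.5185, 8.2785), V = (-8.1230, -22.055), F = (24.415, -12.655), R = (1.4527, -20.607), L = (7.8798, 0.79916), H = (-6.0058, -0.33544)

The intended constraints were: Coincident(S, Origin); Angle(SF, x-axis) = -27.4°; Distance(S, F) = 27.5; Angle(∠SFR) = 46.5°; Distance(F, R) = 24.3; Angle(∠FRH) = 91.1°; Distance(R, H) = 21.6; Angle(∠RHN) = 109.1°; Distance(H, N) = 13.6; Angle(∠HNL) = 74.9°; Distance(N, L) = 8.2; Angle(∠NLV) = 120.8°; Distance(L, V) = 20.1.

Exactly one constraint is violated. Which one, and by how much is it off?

Distance(L, V) = 20.1 — off by 7.80.

S = (0.00, 0.00) ✓; SF at -27.40° ✓; |SF| = 27.50 ✓; ∠SFR = 46.50° ✓; |FR| = 24.30 ✓; ∠FRH = 91.10° ✓; |RH| = 21.60 ✓; ∠RHN = 109.1° ✓; |HN| = 13.60 ✓; ∠HNL = 74.90° ✓; |NL| = 8.200 ✓; ∠NLV = 120.8° ✓; |LV| = 27.90 ✗.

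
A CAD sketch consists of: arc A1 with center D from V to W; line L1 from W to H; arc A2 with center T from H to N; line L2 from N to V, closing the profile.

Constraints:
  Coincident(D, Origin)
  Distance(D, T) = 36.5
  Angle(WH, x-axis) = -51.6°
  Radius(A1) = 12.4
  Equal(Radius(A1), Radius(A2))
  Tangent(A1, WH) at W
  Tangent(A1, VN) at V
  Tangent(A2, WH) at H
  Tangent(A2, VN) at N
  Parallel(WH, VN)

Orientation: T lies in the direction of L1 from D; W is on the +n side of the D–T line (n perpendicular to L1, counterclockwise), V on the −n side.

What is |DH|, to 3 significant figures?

38.5

The slot axis is L1's direction at -51.6°, so u = (cos -51.6°, sin -51.6°) = (0.621, -0.784) and n = (−sin -51.6°, cos -51.6°) = (0.784, 0.621). D is at the origin and T lies 36.5 along u from D, so T = 36.5·u = (22.7, -28.6). Tangency of A1 to both parallel lines with radius 12.4 puts W and V at D ± 12.4·n: W = (9.72, 7.70), V = (-9.72, -7.70). Equal radii place H and N the same way about T: H = T + 12.4·n = (32.4, -20.9), N = T − 12.4·n = (13.0, -36.3). Then |DH| = |H − D| = 38.5.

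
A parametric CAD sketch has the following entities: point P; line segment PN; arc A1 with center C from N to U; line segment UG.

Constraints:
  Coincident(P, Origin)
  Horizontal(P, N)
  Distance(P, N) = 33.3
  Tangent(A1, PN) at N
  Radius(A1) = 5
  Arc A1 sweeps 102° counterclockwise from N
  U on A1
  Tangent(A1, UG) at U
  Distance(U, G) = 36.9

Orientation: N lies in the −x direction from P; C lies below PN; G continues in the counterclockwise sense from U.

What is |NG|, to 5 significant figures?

42.225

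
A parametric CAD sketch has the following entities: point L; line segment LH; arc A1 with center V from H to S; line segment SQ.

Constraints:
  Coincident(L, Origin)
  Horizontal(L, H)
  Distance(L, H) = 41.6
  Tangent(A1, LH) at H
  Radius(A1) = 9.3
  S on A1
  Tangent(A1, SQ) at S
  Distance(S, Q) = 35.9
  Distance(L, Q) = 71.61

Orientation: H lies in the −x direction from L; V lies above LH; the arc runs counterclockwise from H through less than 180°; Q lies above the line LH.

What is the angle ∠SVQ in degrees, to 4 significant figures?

75.48°

L is at the origin; LH is horizontal with |LH| = 41.6 and H on the −x side, so H = (-41.60, 0.000). Tangency of A1 to LH means the radius VH is perpendicular to LH, so V = H + (0, 9.3) = (-41.60, 9.300). Since VS ⟂ SQ (tangency), |VQ| = √(9.3² + 35.9²) = 37.09 regardless of where S sits on A1. So Q lies on both circle(L, 71.61) and circle(V, 37.09); the above-LH intersection is Q = (-57.36, 42.87). S is the foot of the tangent from Q: S = (-34.44, 15.24).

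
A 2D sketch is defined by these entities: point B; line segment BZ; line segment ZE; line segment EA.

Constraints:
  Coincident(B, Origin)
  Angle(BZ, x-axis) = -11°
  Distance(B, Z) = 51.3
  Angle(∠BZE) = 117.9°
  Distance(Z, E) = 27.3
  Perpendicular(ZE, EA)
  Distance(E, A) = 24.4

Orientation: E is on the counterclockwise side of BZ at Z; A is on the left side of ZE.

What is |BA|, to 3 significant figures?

55.4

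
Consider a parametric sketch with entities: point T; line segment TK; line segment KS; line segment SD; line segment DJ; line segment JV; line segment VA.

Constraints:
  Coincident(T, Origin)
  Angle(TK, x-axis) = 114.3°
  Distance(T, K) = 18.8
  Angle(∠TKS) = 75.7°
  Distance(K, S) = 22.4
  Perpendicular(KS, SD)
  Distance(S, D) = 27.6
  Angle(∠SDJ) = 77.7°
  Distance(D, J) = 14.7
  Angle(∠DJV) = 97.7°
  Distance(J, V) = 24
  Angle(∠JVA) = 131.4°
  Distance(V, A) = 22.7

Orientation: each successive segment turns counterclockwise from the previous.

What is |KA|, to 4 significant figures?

31.02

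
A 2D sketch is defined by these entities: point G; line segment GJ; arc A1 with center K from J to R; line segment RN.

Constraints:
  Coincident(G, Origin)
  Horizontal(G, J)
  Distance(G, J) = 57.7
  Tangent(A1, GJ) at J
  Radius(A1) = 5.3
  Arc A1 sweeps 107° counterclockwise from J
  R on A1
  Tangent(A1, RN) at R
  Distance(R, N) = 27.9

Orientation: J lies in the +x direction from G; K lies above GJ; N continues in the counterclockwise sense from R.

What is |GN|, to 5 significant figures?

64.083

G is at the origin; GJ is horizontal with |GJ| = 57.7 and J on the +x side, so J = (57.700, 0.0000). A1 meets GJ tangentially, so KJ is at right angles to GJ, so K = J + (0, 5.3) = (57.700, 5.3000). On A1, J sits at bearing -90° from K; a 107° counterclockwise sweep puts R at bearing 17°, so R = K + 5.3·(cos 17°, sin 17°) = (62.768, 6.8496). A1 meets RN tangentially, so KR is at right angles to RN, so RN runs along (−sin 17°, cos 17°); with |RN| = 27.9, N = (54.611, 33.530). Then |GN| = |N − G| = 64.083.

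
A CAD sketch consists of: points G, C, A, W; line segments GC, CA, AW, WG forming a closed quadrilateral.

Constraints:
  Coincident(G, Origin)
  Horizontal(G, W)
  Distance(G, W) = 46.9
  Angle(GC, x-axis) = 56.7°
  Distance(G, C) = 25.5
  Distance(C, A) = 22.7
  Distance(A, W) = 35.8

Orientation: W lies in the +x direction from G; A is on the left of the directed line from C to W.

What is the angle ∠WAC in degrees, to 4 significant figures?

80.79°

Checks: GC at 56.70° ✓; |CA| = 22.70 ✓; |AW| = 35.80 ✓.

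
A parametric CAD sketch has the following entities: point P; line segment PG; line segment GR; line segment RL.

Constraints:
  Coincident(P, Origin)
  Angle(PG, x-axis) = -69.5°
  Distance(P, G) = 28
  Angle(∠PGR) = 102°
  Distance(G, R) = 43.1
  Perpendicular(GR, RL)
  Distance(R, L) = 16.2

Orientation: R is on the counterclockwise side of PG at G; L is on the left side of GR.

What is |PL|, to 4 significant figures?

50.18

P is at the origin; PG runs at -69.5° with length 28.0, so G = 28.0·(cos -69.5°, sin -69.5°) = (9.806, -26.23). ∠PGR = 102.0°, so GR runs at -69.5° + (180° − 102.0°) = 8.500° from the x-axis; with |GR| = 43.1, R = G + 43.1·(cos 8.500°, sin 8.500°) = (52.43, -19.86). GR is perpendicular to RL; with |RL| = 16.2 on the left of GR, L = R + 16.2·(-0.1478, 0.9890) = (50.04, -3.834). Then |PL| = |L − P| = 50.18.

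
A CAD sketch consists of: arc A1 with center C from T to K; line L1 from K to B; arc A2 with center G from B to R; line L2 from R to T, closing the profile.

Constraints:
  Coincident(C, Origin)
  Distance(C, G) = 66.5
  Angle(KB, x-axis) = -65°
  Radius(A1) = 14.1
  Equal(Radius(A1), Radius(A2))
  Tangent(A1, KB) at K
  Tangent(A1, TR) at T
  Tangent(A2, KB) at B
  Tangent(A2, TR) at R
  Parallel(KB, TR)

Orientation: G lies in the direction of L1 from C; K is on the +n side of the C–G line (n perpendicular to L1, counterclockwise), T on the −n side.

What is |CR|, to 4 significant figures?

67.98

The slot axis is L1's direction at -65.0°, so u = (cos -65.0°, sin -65.0°) = (0.4226, -0.9063) and n = (−sin -65.0°, cos -65.0°) = (0.9063, 0.4226). C is at the origin and G lies 66.5 along u from C, so G = 66.5·u = (28.10, -60.27). Tangency of A1 to both parallel lines with radius 14.1 puts K and T at C ± 14.1·n: K = (12.78, 5.959), T = (-12.78, -5.959). Equal radii place B and R the same way about G: B = G + 14.1·n = (40.88, -54.31), R = G − 14.1·n = (15.33, -66.23). Then |CR| = |R − C| = 67.98.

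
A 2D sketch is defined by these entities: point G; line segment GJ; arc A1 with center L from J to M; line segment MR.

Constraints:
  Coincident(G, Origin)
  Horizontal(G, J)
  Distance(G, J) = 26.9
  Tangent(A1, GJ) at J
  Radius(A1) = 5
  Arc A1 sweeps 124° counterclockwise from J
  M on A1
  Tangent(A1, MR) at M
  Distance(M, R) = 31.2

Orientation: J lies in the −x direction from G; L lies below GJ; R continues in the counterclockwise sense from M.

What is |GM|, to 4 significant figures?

32.01

G is at the origin; G and J share the same y with |GJ| = 26.9 and J on the −x side, so J = (-26.90, 0.000). Since A1 is tangent to GJ there, LJ ⟂ GJ, so L = J + (0, -5) = (-26.90, -5.000). On A1, J sits at bearing 90° from L; a 124° counterclockwise sweep puts M at bearing 214°, so M = L + 5.0·(cos 214°, sin 214°) = (-31.05, -7.796). Then |GM| = |M − G| = 32.01.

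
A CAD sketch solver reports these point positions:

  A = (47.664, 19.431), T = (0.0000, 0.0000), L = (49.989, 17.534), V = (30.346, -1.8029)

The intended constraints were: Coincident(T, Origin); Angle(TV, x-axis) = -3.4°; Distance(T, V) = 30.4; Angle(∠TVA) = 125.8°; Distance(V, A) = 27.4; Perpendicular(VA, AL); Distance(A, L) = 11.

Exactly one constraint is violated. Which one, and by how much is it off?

Distance(A, L) = 11 — off by 8.00.

T = (0.00, 0.00) ✓; TV at -3.400° ✓; |TV| = 30.40 ✓; ∠TVA = 125.8° ✓; |VA| = 27.40 ✓; ∠(VA, AL) = 90.01° ✓; |AL| = 3.001 ✗.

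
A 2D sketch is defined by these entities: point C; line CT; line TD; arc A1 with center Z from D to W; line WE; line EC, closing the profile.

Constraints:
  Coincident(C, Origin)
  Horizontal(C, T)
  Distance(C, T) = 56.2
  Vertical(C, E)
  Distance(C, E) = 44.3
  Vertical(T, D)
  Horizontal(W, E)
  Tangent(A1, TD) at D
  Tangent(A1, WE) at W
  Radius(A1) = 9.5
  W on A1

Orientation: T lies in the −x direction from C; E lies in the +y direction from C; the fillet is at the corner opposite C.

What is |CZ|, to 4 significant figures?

58.24

CE is vertical with |CE| = 44.3 and E on the +y side, so E = (0.000, 44.30). The virtual corner opposite C is at (-56.20, 44.30). Since A1 is tangent to TD there, ZD ⟂ TD and since A1 is tangent to WE there, ZW ⟂ WE, with radius 9.5, so the center Z sits 9.5 in from both sides at Z = (-46.70, 34.80). Then |CZ| = |Z − C| = 58.24.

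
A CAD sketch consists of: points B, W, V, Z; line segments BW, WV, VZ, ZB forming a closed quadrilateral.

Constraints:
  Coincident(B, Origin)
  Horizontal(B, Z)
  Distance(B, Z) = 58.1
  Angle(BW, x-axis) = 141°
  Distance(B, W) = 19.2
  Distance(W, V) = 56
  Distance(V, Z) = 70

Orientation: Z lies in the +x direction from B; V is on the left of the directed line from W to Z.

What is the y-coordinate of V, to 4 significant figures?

57.38

B is at the origin; BZ is horizontal with |BZ| = 58.1 and Z in +x, so Z = (58.1, 0). BW runs at 141.0° with |BW| = 19.2, so W = (-14.92, 12.08). V is determined by |WV| = 56.0 and |VZ| = 70.0 together: it lies at the intersection of circle(W, 56.0) and circle(Z, 70.0). With |WZ| = 74.01, the foot of the radical line on WZ is 25.09 from W and the perpendicular offset is √(56.0² − 25.09²) = 50.06. Taking the left-of-WZ solution: V = (18.01, 57.38).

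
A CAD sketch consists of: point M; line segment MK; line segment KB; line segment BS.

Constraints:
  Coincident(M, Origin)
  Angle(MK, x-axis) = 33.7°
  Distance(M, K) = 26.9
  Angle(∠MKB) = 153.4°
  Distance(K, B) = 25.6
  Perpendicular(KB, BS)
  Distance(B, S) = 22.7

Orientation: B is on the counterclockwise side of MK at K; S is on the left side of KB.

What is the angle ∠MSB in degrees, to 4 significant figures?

77.89°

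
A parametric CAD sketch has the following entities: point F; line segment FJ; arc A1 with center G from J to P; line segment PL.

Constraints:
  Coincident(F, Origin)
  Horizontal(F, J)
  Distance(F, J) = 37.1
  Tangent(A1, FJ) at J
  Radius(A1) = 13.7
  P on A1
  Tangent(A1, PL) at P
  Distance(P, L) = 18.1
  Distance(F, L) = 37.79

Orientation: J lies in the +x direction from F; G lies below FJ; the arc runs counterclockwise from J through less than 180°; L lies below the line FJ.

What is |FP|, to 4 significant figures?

26.63

Checks: |GP| = 13.70 ✓; ∠(GP, PL) = 90.00° ✓; |PL| = 18.10 ✓; |FL| = 37.79 ✓.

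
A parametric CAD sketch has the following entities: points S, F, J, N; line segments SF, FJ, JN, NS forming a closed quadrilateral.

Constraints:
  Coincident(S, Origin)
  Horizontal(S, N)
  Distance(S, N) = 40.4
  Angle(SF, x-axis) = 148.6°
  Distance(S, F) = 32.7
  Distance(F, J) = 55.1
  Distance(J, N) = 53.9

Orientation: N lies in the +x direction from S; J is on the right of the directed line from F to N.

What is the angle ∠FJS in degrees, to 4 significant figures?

32.18°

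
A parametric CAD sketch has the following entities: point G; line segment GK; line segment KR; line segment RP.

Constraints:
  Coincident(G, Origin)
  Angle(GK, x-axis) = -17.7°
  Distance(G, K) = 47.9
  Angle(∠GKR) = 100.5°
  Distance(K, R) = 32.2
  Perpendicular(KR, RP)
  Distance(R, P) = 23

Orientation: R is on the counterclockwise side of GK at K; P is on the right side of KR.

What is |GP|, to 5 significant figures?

81.172

G is at the origin; GK runs at -17.7° with length 47.9, so K = 47.9·(cos -17.7°, sin -17.7°) = (45.632, -14.563). ∠GKR = 100.5°, so KR runs at -17.7° + (180° − 100.5°) = 61.800° from the x-axis; with |KR| = 32.2, R = K + 32.2·(cos 61.800°, sin 61.800°) = (60.849, 13.815). The perpendicularity gives RP at right angles to KR; with |RP| = 23.0 on the right of KR, P = R + 23.0·(0.88130, -0.47255) = (81.119, 2.9461). Then |GP| = |P − G| = 81.172.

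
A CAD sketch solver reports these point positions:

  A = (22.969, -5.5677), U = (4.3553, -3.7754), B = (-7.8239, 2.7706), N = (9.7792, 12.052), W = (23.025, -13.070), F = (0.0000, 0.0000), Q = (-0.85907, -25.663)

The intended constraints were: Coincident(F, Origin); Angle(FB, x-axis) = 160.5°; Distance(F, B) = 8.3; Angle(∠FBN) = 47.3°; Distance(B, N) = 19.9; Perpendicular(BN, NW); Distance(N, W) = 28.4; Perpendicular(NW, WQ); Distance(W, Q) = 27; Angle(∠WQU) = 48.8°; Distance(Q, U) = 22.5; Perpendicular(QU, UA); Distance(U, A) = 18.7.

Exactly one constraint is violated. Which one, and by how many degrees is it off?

Perpendicular(QU, UA) — off by 7.90°.

F = (0.00, 0.00) ✓; FB at 160.5° ✓; |FB| = 8.300 ✓; ∠FBN = 47.30° ✓; |BN| = 19.90 ✓; ∠(BN, NW) = 90.00° ✓; |NW| = 28.40 ✓; ∠(NW, WQ) = 90.00° ✓; |WQ| = 27.00 ✓; ∠WQU = 48.80° ✓; |QU| = 22.50 ✓; ∠(QU, UA) = 82.10° ✗; |UA| = 18.70 ✓.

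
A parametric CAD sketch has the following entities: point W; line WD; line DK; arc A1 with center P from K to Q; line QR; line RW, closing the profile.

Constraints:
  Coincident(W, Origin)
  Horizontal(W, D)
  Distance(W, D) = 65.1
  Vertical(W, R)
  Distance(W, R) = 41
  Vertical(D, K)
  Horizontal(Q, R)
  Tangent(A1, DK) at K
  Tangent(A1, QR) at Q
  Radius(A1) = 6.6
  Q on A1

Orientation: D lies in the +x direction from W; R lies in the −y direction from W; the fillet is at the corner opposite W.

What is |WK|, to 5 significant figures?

73.630

W is at the origin; W and D share the same y with |WD| = 65.1 and D on the +x side, so D = (65.100, 0.0000). WR is vertical with |WR| = 41.0 and R on the −y side, so R = (0.0000, -41.000). The virtual corner opposite W is at (65.100, -41.000). The tangent condition forces PK to be normal to DK and A1 meets QR tangentially, so PQ is at right angles to QR, with radius 6.6, so the center P sits 6.6 in from both sides at P = (58.500, -34.400). That places the tangent points at K = (65.100, -34.400) on DK and Q = (58.500, -41.000) on QR. Then |WK| = |K − W| = 73.630.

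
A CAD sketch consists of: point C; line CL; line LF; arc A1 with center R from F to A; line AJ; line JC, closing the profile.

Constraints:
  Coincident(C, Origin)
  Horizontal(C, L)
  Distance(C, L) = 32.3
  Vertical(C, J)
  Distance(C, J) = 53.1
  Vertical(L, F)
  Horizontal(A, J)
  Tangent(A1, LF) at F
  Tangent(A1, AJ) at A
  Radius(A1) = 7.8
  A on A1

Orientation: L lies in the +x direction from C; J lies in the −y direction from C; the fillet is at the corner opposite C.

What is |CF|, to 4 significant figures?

55.64

C is at the origin; CL is horizontal with |CL| = 32.3 and L on the +x side, so L = (32.30, 0.000). C and J share the same x with |CJ| = 53.1 and J on the −y side, so J = (0.000, -53.10). The virtual corner opposite C is at (32.30, -53.10). A1 meets LF tangentially, so RF is at right angles to LF and A1 meets AJ tangentially, so RA is at right angles to AJ, with radius 7.8, so the center R sits 7.8 in from both sides at R = (24.50, -45.30). That places the tangent points at F = (32.30, -45.30) on LF and A = (24.50, -53.10) on AJ. Then |CF| = |F − C| = 55.64.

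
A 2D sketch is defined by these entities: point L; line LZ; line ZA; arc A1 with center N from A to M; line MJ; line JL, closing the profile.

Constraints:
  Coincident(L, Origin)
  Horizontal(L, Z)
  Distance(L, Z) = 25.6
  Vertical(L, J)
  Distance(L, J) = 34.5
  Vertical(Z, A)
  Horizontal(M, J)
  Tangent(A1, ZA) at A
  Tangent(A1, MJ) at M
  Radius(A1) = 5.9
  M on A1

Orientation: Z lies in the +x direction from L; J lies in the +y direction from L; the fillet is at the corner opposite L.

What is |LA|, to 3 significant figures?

38.4

L is at the origin; L and Z share the same y with |LZ| = 25.6 and Z on the +x side, so Z = (25.6, 0.00). LJ is vertical with |LJ| = 34.5 and J on the +y side, so J = (0.00, 34.5). The virtual corner opposite L is at (25.6, 34.5). Since A1 is tangent to ZA there, NA ⟂ ZA and A1 meets MJ tangentially, so NM is at right angles to MJ, with radius 5.9, so the center N sits 5.9 in from both sides at N = (19.7, 28.6). That places the tangent points at A = (25.6, 28.6) on ZA and M = (19.7, 34.5) on MJ. Then |LA| = |A − L| = 38.4.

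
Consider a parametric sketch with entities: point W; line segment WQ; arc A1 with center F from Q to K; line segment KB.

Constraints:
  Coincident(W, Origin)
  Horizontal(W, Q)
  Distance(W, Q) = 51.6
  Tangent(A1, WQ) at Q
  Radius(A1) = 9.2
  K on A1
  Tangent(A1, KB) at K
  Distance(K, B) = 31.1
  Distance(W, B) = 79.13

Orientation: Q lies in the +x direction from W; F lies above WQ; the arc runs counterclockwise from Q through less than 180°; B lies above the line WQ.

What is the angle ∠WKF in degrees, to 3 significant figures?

25.6°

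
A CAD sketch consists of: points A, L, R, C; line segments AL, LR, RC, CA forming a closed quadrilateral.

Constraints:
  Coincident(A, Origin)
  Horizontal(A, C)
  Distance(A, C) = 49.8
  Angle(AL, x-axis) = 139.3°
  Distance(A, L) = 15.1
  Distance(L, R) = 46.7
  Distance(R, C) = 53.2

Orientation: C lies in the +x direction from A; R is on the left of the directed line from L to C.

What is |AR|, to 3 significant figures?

48.6

A is at the origin; A and C share the same y with |AC| = 49.8 and C in +x, so C = (49.8, 0). AL runs at 139.3° with |AL| = 15.1, so L = (-11.4, 9.85). R is determined by |LR| = 46.7 and |RC| = 53.2 together: it lies at the intersection of circle(L, 46.7) and circle(C, 53.2). With |LC| = 62.0, the foot of the radical line on LC is 25.8 from L and the perpendicular offset is √(46.7² − 25.8²) = 38.9. Taking the left-of-LC solution: R = (20.2, 44.2).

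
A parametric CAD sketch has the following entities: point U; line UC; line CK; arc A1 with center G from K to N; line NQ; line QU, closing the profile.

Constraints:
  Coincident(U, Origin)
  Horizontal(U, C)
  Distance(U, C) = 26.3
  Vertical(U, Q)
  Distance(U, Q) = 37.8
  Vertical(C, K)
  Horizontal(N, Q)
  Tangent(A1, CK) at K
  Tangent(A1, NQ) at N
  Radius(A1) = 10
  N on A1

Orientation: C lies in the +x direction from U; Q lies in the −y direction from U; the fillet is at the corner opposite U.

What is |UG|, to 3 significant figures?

32.2

U is at the origin; UC is horizontal with |UC| = 26.3 and C on the +x side, so C = (26.3, 0.00). UQ is vertical with |UQ| = 37.8 and Q on the −y side, so Q = (0.00, -37.8). The virtual corner opposite U is at (26.3, -37.8). Tangency of A1 to CK means the radius GK is perpendicular to CK and the tangent condition forces GN to be normal to NQ, with radius 10.0, so the center G sits 10.0 in from both sides at G = (16.3, -27.8). Then |UG| = |G − U| = 32.2.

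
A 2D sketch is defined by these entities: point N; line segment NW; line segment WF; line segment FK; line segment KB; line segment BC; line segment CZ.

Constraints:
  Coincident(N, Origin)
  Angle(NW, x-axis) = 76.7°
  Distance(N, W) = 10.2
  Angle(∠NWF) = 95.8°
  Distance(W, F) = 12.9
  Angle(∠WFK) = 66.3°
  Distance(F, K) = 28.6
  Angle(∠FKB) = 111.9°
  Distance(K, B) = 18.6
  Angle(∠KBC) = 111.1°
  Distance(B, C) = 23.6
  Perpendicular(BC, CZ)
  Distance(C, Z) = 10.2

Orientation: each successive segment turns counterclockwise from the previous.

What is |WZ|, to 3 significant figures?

15.4

N is at the origin; NW runs at 76.7° with length 10.2, so W = (2.35, 9.93). ∠NWF = 95.8° gives WF at 161° from the x-axis; with |WF| = 12.9, F = (-9.84, 14.1). ∠WFK = 66.3° gives FK at -85.4° from the x-axis; with |FK| = 28.6, K = (-7.55, -14.4). ∠FKB = 111.9° gives KB at -17.3° from the x-axis; with |KB| = 18.6, B = (10.2, -19.9). ∠KBC = 111.1° gives BC at 51.6° from the x-axis; with |BC| = 23.6, C = (24.9, -1.40). The perpendicularity gives CZ at right angles to BC, so CZ runs at 142°; with |CZ| = 10.2, Z = (16.9, 4.94). Then |WZ| = |Z − W| = 15.4.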